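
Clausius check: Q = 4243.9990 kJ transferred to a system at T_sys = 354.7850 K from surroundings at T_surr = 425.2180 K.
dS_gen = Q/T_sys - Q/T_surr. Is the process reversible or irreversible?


dS_sys = 4243.9990/354.7850 = 11.9622 kJ/K
dS_surr = -4243.9990/425.2180 = -9.9808 kJ/K
dS_gen = 11.9622 - 9.9808 = 1.9814 kJ/K (irreversible)

dS_gen = 1.9814 kJ/K, irreversible


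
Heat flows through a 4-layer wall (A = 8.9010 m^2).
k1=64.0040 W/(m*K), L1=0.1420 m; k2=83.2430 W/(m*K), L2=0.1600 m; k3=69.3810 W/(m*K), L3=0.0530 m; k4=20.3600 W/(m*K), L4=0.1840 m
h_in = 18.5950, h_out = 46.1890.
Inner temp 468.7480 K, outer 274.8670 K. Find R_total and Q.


R_conv_in = 1/(18.5950*8.9010) = 0.0060
R_1 = 0.1420/(64.0040*8.9010) = 0.0002
R_2 = 0.1600/(83.2430*8.9010) = 0.0002
R_3 = 0.0530/(69.3810*8.9010) = 8.5822e-05
R_4 = 0.1840/(20.3600*8.9010) = 0.0010
R_conv_out = 1/(46.1890*8.9010) = 0.0024
R_total = 0.0100 K/W
Q = 193.8810 / 0.0100 = 19310.0021 W

R_total = 0.0100 K/W, Q = 19310.0021 W


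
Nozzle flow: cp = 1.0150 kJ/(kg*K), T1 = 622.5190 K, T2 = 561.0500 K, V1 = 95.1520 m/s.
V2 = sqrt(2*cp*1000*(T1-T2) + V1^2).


dT = 61.4690 K
2*cp*1000*dT = 124782.0700
V1^2 = 9053.9031
V2 = sqrt(133835.9731) = 365.8360 m/s

365.8360 m/s


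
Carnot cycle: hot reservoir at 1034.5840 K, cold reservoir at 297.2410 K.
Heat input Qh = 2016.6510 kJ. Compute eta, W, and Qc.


eta = 1 - 297.2410/1034.5840 = 0.7127
W = 0.7127 * 2016.6510 = 1437.2574 kJ
Qc = 2016.6510 - 1437.2574 = 579.3936 kJ

eta = 71.2695%, W = 1437.2574 kJ, Qc = 579.3936 kJ


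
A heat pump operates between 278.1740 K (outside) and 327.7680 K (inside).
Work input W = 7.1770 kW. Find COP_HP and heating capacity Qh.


COP = 327.7680 / 49.5940 = 6.6090
Qh = 6.6090 * 7.1770 = 47.4330 kW

COP = 6.6090, Qh = 47.4330 kW


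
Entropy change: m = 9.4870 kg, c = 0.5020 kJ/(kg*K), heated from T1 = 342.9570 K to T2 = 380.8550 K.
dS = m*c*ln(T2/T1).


T2/T1 = 1.1105
ln(T2/T1) = 0.1048
dS = 9.4870 * 0.5020 * 0.1048 = 0.4992 kJ/K

0.4992 kJ/K


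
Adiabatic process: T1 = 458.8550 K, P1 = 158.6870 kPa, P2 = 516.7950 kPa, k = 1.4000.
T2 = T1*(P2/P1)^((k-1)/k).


(k-1)/k = 0.2857
(P2/P1)^exp = 1.4012
T2 = 458.8550 * 1.4012 = 642.9588 K

642.9588 K


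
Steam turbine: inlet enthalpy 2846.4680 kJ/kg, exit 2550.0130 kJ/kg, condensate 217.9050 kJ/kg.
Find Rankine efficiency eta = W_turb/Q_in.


W = 296.4550 kJ/kg
Q_in = 2628.5630 kJ/kg
eta = 0.1128 = 11.2782%

eta = 11.2782%


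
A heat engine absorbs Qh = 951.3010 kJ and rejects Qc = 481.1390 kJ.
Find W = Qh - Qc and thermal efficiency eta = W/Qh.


W = 951.3010 - 481.1390 = 470.1620 kJ
eta = 470.1620 / 951.3010 = 0.4942 = 49.4231%

W = 470.1620 kJ, eta = 49.4231%


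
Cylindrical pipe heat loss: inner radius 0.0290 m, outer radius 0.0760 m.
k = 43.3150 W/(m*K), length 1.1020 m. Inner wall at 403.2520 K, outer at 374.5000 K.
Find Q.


dT = 28.7520 K
ln(ro/ri) = 0.9634
Q = 2*pi*43.3150*1.1020*28.7520 / 0.9634 = 8950.4380 W

8950.4380 W


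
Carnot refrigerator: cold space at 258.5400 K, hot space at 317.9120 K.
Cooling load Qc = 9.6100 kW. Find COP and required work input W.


COP = 258.5400 / 59.3720 = 4.3546
W = 9.6100 / 4.3546 = 2.2069 kW

COP = 4.3546, W = 2.2069 kW


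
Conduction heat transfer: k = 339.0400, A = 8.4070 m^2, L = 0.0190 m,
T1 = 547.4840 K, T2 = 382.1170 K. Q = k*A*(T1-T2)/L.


dT = 165.3670 K
Q = 339.0400 * 8.4070 * 165.3670 / 0.0190 = 2.4808e+07 W

2.4808e+07 W


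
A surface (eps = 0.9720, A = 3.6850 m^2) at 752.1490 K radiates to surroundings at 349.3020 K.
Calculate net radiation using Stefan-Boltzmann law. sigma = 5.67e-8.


T^4 = 3.2005e+11
Tsurr^4 = 1.4887e+10
Q = 0.9720 * 5.67e-8 * 3.6850 * 3.0516e+11 = 61974.9834 W

61974.9834 W


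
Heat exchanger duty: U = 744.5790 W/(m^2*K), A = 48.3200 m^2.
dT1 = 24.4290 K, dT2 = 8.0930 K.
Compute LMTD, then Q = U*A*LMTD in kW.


LMTD = 14.7868 K
Q = 744.5790 * 48.3200 * 14.7868 = 531999.2095 W = 531.9992 kW

531.9992 kW


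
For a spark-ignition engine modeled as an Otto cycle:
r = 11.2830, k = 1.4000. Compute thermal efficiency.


r^(k-1) = 2.6361
eta = 1 - 1/2.6361 = 0.6207 = 62.0659%

62.0659%


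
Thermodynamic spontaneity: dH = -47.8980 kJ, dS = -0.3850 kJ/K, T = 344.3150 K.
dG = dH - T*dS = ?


T*dS = 344.3150 * -0.3850 = -132.5613 kJ
dG = -47.8980 + 132.5613 = 84.6633 kJ (non-spontaneous)

dG = 84.6633 kJ, non-spontaneous


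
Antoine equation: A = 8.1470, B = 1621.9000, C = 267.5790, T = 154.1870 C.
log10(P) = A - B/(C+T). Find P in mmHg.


C+T = 421.7660
B/(C+T) = 3.8455
log10(P) = 8.1470 - 3.8455 = 4.3015
P = 10^4.3015 = 20021.7822 mmHg

20021.7822 mmHg


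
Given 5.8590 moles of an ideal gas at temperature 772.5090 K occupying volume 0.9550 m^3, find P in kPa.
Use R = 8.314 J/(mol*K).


P = nRT/V = 5.8590 * 8.314 * 772.5090 / 0.9550
= 37630.2467 / 0.9550 = 39403.3997 Pa = 39.4034 kPa

39.4034 kPa


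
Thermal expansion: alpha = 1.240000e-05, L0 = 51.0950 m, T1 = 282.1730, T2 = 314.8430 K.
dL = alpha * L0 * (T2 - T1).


dT = 32.6700 K
dL = 1.240000e-05 * 51.0950 * 32.6700 = 0.020699 m
L_final = 51.115699 m

dL = 0.020699 m


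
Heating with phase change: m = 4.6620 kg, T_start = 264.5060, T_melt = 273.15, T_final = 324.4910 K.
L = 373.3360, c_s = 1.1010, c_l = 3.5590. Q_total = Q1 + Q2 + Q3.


Q1 (sensible, solid) = 4.6620 * 1.1010 * 8.6440 = 44.3685 kJ
Q2 (latent) = 4.6620 * 373.3360 = 1740.4924 kJ
Q3 (sensible, liquid) = 4.6620 * 3.5590 * 51.3410 = 851.8528 kJ
Q_total = 2636.7137 kJ

2636.7137 kJ


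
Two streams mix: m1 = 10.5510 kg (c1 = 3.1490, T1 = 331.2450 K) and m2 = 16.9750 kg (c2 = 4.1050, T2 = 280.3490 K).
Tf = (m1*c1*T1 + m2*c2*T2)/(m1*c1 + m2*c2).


num = 30541.0321
den = 102.9075
Tf = 296.7815 K

296.7815 K


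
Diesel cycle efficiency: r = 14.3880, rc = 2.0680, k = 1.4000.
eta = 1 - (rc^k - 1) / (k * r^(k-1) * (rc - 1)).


r^(k-1) = 2.9054
rc^k = 2.7655
eta = 0.5936 = 59.3591%

59.3591%


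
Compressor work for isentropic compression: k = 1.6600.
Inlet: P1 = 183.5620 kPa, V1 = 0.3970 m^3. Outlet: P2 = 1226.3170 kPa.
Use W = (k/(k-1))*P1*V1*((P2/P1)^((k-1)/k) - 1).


(k-1)/k = 0.3976
(P2/P1)^exp = 2.1278
W = 2.5152 * 183.5620 * 0.3970 * (2.1278 - 1) = 206.7225 kJ

206.7225 kJ


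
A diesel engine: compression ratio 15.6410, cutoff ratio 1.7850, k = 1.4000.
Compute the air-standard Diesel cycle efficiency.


r^(k-1) = 3.0040
rc^k = 2.2506
eta = 0.6212 = 62.1203%

62.1203%


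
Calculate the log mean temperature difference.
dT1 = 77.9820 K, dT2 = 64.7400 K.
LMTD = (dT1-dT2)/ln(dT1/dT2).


dT1/dT2 = 1.2045
ln(dT1/dT2) = 0.1861
LMTD = 13.2420 / 0.1861 = 71.1558 K

71.1558 K


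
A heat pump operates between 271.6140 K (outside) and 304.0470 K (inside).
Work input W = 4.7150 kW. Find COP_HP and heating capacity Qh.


COP = 304.0470 / 32.4330 = 9.3746
Qh = 9.3746 * 4.7150 = 44.2013 kW

COP = 9.3746, Qh = 44.2013 kW


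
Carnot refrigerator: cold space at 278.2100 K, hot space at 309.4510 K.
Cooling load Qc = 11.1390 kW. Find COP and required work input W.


COP = 278.2100 / 31.2410 = 8.9053
W = 11.1390 / 8.9053 = 1.2508 kW

COP = 8.9053, W = 1.2508 kW


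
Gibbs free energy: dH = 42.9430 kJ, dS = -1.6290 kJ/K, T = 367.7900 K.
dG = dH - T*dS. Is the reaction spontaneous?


T*dS = 367.7900 * -1.6290 = -599.1299 kJ
dG = 42.9430 + 599.1299 = 642.0729 kJ (non-spontaneous)

dG = 642.0729 kJ, non-spontaneous


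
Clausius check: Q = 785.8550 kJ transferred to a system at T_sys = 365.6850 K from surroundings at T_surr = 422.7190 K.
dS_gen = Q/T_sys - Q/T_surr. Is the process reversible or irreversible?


dS_sys = 785.8550/365.6850 = 2.1490 kJ/K
dS_surr = -785.8550/422.7190 = -1.8590 kJ/K
dS_gen = 2.1490 - 1.8590 = 0.2899 kJ/K (irreversible)

dS_gen = 0.2899 kJ/K, irreversible


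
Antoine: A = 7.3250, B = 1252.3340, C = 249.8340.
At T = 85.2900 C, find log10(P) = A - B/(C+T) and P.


C+T = 335.1240
B/(C+T) = 3.7369
log10(P) = 7.3250 - 3.7369 = 3.5881
P = 10^3.5881 = 3873.2254 mmHg

3873.2254 mmHg


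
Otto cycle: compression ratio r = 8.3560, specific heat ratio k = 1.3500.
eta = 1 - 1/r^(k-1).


r^(k-1) = 2.1023
eta = 1 - 1/2.1023 = 0.5243 = 52.4336%

52.4336%


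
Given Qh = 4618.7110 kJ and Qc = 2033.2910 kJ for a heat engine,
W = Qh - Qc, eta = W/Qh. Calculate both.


W = 4618.7110 - 2033.2910 = 2585.4200 kJ
eta = 2585.4200 / 4618.7110 = 0.5598 = 55.9771%

W = 2585.4200 kJ, eta = 55.9771%


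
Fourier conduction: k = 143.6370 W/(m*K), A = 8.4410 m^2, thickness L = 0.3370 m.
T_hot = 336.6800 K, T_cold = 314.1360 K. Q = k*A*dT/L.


dT = 22.5440 K
Q = 143.6370 * 8.4410 * 22.5440 / 0.3370 = 81107.5534 W

81107.5534 W


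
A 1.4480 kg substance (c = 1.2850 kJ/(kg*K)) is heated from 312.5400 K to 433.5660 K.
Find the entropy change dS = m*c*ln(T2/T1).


T2/T1 = 1.3872
ln(T2/T1) = 0.3273
dS = 1.4480 * 1.2850 * 0.3273 = 0.6090 kJ/K

0.6090 kJ/K


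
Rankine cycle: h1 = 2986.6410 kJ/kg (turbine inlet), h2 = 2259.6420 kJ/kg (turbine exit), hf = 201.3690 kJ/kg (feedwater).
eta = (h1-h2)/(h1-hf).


W = 726.9990 kJ/kg
Q_in = 2785.2720 kJ/kg
eta = 0.2610 = 26.1015%

eta = 26.1015%


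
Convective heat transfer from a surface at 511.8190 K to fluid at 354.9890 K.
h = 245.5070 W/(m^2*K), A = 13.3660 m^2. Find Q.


dT = 156.8300 K
Q = 245.5070 * 13.3660 * 156.8300 = 514629.2643 W

514629.2643 W


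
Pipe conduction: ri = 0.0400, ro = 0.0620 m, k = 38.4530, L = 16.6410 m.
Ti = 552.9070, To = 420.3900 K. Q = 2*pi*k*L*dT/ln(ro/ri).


dT = 132.5170 K
ln(ro/ri) = 0.4383
Q = 2*pi*38.4530*16.6410*132.5170 / 0.4383 = 1215722.0710 W

1215722.0710 W


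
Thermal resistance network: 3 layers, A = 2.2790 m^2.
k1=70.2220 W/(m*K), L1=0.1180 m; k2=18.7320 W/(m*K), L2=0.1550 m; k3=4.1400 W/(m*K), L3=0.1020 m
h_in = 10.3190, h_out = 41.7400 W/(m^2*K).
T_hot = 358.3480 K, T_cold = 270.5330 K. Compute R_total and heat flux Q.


R_conv_in = 1/(10.3190*2.2790) = 0.0425
R_1 = 0.1180/(70.2220*2.2790) = 0.0007
R_2 = 0.1550/(18.7320*2.2790) = 0.0036
R_3 = 0.1020/(4.1400*2.2790) = 0.0108
R_conv_out = 1/(41.7400*2.2790) = 0.0105
R_total = 0.0682 K/W
Q = 87.8150 / 0.0682 = 1287.3505 W

R_total = 0.0682 K/W, Q = 1287.3505 W


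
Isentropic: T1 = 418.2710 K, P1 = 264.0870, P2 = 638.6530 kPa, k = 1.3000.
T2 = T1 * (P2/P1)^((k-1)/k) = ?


(k-1)/k = 0.2308
(P2/P1)^exp = 1.2260
T2 = 418.2710 * 1.2260 = 512.8164 K

512.8164 K


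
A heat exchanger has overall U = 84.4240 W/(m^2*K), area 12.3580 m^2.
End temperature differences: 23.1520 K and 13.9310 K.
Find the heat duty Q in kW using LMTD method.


LMTD = 18.1528 K
Q = 84.4240 * 12.3580 * 18.1528 = 18939.0719 W = 18.9391 kW

18.9391 kW


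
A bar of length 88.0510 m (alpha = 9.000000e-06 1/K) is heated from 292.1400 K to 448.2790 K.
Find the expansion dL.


dT = 156.1390 K
dL = 9.000000e-06 * 88.0510 * 156.1390 = 0.123734 m
L_final = 88.174734 m

dL = 0.123734 m


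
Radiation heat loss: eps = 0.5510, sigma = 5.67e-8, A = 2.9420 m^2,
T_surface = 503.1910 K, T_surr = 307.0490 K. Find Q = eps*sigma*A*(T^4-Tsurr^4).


T^4 = 6.4111e+10
Tsurr^4 = 8.8885e+09
Q = 0.5510 * 5.67e-8 * 2.9420 * 5.5222e+10 = 5075.6510 W

5075.6510 W


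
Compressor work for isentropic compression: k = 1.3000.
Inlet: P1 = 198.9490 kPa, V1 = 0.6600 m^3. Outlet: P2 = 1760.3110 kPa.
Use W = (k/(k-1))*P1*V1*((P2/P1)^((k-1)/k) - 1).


(k-1)/k = 0.2308
(P2/P1)^exp = 1.6539
W = 4.3333 * 198.9490 * 0.6600 * (1.6539 - 1) = 372.0524 kJ

372.0524 kJ


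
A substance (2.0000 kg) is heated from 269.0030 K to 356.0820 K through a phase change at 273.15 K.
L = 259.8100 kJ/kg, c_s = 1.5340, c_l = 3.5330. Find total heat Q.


Q1 (sensible, solid) = 2.0000 * 1.5340 * 4.1470 = 12.7230 kJ
Q2 (latent) = 2.0000 * 259.8100 = 519.6200 kJ
Q3 (sensible, liquid) = 2.0000 * 3.5330 * 82.9320 = 585.9975 kJ
Q_total = 1118.3405 kJ

1118.3405 kJ


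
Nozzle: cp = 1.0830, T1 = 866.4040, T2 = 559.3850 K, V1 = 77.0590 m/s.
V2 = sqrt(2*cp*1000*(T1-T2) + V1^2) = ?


dT = 307.0190 K
2*cp*1000*dT = 665003.1540
V1^2 = 5938.0895
V2 = sqrt(670941.2435) = 819.1100 m/s

819.1100 m/s


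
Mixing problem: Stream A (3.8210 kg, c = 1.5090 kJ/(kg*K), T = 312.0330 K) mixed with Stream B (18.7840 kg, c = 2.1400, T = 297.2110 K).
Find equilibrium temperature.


num = 13746.3641
den = 45.9636
Tf = 299.0703 K

299.0703 K


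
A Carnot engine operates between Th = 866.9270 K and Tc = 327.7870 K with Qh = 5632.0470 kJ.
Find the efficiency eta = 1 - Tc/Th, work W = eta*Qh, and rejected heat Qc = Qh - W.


eta = 1 - 327.7870/866.9270 = 0.6219
W = 0.6219 * 5632.0470 = 3502.5577 kJ
Qc = 5632.0470 - 3502.5577 = 2129.4893 kJ

eta = 62.1898%, W = 3502.5577 kJ, Qc = 2129.4893 kJ


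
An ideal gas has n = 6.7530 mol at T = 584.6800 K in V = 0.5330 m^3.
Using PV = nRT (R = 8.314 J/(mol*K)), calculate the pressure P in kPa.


P = nRT/V = 6.7530 * 8.314 * 584.6800 / 0.5330
= 32826.5323 / 0.5330 = 61588.2408 Pa = 61.5882 kPa

61.5882 kPa


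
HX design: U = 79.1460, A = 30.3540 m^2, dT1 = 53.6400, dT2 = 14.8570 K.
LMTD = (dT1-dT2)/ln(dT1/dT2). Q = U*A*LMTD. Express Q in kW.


LMTD = 30.2090 K
Q = 79.1460 * 30.3540 * 30.2090 = 72573.9626 W = 72.5740 kW

72.5740 kW


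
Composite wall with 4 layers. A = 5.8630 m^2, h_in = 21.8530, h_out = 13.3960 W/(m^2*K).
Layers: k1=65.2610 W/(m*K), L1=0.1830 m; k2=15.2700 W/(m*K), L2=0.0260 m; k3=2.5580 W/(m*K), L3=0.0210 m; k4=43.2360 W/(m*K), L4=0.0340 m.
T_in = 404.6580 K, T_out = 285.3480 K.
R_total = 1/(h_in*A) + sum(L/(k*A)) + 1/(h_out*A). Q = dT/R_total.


R_conv_in = 1/(21.8530*5.8630) = 0.0078
R_1 = 0.1830/(65.2610*5.8630) = 0.0005
R_2 = 0.0260/(15.2700*5.8630) = 0.0003
R_3 = 0.0210/(2.5580*5.8630) = 0.0014
R_4 = 0.0340/(43.2360*5.8630) = 0.0001
R_conv_out = 1/(13.3960*5.8630) = 0.0127
R_total = 0.0228 K/W
Q = 119.3100 / 0.0228 = 5223.6809 W

R_total = 0.0228 K/W, Q = 5223.6809 W


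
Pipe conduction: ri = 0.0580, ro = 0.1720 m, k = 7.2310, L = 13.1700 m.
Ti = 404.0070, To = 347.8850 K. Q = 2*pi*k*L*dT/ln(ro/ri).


dT = 56.1220 K
ln(ro/ri) = 1.0871
Q = 2*pi*7.2310*13.1700*56.1220 / 1.0871 = 30892.0720 W

30892.0720 W


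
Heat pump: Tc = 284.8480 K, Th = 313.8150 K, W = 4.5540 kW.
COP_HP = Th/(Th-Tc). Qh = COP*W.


COP = 313.8150 / 28.9670 = 10.8335
Qh = 10.8335 * 4.5540 = 49.3359 kW

COP = 10.8335, Qh = 49.3359 kW


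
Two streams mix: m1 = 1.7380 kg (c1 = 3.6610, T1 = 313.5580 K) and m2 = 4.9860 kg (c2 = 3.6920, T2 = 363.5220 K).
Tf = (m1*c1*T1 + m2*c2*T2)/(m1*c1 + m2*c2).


num = 8686.9389
den = 24.7711
Tf = 350.6880 K

350.6880 K


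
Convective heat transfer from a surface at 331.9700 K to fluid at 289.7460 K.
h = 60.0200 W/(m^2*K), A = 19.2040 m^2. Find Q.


dT = 42.2240 K
Q = 60.0200 * 19.2040 * 42.2240 = 48668.3992 W

48668.3992 W


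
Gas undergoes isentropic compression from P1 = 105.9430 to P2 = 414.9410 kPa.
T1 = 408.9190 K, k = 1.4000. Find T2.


(k-1)/k = 0.2857
(P2/P1)^exp = 1.4771
T2 = 408.9190 * 1.4771 = 604.0061 K

604.0061 K


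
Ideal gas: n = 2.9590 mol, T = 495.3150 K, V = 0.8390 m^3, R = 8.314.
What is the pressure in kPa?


P = nRT/V = 2.9590 * 8.314 * 495.3150 / 0.8390
= 12185.3067 / 0.8390 = 14523.6075 Pa = 14.5236 kPa

14.5236 kPa


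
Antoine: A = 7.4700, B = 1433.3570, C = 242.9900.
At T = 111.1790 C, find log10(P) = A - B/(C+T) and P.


C+T = 354.1690
B/(C+T) = 4.0471
log10(P) = 7.4700 - 4.0471 = 3.4229
P = 10^3.4229 = 2647.8966 mmHg

2647.8966 mmHg


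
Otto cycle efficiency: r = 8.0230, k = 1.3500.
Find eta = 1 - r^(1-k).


r^(k-1) = 2.0726
eta = 1 - 1/2.0726 = 0.5175 = 51.7517%

51.7517%


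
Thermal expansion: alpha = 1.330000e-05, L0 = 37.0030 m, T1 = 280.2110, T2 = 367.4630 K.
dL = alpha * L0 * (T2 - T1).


dT = 87.2520 K
dL = 1.330000e-05 * 37.0030 * 87.2520 = 0.042940 m
L_final = 37.045940 m

dL = 0.042940 m


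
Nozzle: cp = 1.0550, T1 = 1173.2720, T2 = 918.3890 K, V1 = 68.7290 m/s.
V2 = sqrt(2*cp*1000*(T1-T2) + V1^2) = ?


dT = 254.8830 K
2*cp*1000*dT = 537803.1300
V1^2 = 4723.6754
V2 = sqrt(542526.8054) = 736.5642 m/s

736.5642 m/s


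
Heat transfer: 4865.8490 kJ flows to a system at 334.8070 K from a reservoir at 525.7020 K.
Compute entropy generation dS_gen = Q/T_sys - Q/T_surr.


dS_sys = 4865.8490/334.8070 = 14.5333 kJ/K
dS_surr = -4865.8490/525.7020 = -9.2559 kJ/K
dS_gen = 14.5333 - 9.2559 = 5.2774 kJ/K (irreversible)

dS_gen = 5.2774 kJ/K, irreversible


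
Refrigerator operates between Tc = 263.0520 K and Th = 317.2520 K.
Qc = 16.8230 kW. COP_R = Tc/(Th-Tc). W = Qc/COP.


COP = 263.0520 / 54.2000 = 4.8534
W = 16.8230 / 4.8534 = 3.4663 kW

COP = 4.8534, W = 3.4663 kW


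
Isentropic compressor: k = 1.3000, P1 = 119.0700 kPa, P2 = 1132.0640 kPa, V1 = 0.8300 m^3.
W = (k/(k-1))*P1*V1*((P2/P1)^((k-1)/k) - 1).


(k-1)/k = 0.2308
(P2/P1)^exp = 1.6815
W = 4.3333 * 119.0700 * 0.8300 * (1.6815 - 1) = 291.8745 kJ

291.8745 kJ


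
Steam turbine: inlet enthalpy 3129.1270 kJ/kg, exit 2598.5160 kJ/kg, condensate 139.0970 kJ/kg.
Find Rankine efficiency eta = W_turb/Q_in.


W = 530.6110 kJ/kg
Q_in = 2990.0300 kJ/kg
eta = 0.1775 = 17.7460%

eta = 17.7460%


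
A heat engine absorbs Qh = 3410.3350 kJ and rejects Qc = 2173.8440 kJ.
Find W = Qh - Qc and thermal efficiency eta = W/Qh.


W = 3410.3350 - 2173.8440 = 1236.4910 kJ
eta = 1236.4910 / 3410.3350 = 0.3626 = 36.2572%

W = 1236.4910 kJ, eta = 36.2572%


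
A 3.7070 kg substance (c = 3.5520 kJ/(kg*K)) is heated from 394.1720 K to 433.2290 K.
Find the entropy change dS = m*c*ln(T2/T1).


T2/T1 = 1.0991
ln(T2/T1) = 0.0945
dS = 3.7070 * 3.5520 * 0.0945 = 1.2440 kJ/K

1.2440 kJ/K


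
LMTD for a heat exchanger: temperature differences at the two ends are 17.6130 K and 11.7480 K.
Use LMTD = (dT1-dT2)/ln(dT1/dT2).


dT1/dT2 = 1.4992
ln(dT1/dT2) = 0.4050
LMTD = 5.8650 / 0.4050 = 14.4831 K

14.4831 K


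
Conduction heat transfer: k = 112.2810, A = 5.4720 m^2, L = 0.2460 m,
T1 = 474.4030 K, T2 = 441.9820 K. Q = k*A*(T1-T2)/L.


dT = 32.4210 K
Q = 112.2810 * 5.4720 * 32.4210 / 0.2460 = 80973.6395 W

80973.6395 W


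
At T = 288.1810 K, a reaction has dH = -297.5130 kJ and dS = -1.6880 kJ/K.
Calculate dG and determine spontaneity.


T*dS = 288.1810 * -1.6880 = -486.4495 kJ
dG = -297.5130 + 486.4495 = 188.9365 kJ (non-spontaneous)

dG = 188.9365 kJ, non-spontaneous


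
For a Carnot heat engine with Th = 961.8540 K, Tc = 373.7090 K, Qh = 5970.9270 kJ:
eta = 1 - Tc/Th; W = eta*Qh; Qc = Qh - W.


eta = 1 - 373.7090/961.8540 = 0.6115
W = 0.6115 * 5970.9270 = 3651.0436 kJ
Qc = 5970.9270 - 3651.0436 = 2319.8834 kJ

eta = 61.1470%, W = 3651.0436 kJ, Qc = 2319.8834 kJ


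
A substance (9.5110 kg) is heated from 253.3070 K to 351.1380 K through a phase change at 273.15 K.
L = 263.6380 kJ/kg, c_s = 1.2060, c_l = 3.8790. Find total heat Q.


Q1 (sensible, solid) = 9.5110 * 1.2060 * 19.8430 = 227.6045 kJ
Q2 (latent) = 9.5110 * 263.6380 = 2507.4610 kJ
Q3 (sensible, liquid) = 9.5110 * 3.8790 * 77.9880 = 2877.2245 kJ
Q_total = 5612.2900 kJ

5612.2900 kJ


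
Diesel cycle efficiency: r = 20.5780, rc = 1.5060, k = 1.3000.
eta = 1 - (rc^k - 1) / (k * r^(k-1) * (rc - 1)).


r^(k-1) = 2.4775
rc^k = 1.7028
eta = 0.5687 = 56.8741%

56.8741%


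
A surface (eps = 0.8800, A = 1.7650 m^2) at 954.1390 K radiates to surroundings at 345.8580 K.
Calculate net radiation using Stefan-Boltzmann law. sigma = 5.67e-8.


T^4 = 8.2879e+11
Tsurr^4 = 1.4308e+10
Q = 0.8800 * 5.67e-8 * 1.7650 * 8.1449e+11 = 71728.8454 W

71728.8454 W


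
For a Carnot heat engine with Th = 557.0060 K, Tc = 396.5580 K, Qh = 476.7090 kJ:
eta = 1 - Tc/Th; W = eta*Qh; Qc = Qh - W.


eta = 1 - 396.5580/557.0060 = 0.2881
W = 0.2881 * 476.7090 = 137.3181 kJ
Qc = 476.7090 - 137.3181 = 339.3909 kJ

eta = 28.8054%, W = 137.3181 kJ, Qc = 339.3909 kJ


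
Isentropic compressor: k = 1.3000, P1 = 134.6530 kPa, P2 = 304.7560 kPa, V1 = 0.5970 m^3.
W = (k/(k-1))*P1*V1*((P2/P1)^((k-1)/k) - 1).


(k-1)/k = 0.2308
(P2/P1)^exp = 1.2074
W = 4.3333 * 134.6530 * 0.5970 * (1.2074 - 1) = 72.2579 kJ

72.2579 kJ


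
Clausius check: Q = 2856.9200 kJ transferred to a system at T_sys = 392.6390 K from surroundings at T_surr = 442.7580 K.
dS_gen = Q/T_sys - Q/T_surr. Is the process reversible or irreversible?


dS_sys = 2856.9200/392.6390 = 7.2762 kJ/K
dS_surr = -2856.9200/442.7580 = -6.4526 kJ/K
dS_gen = 7.2762 - 6.4526 = 0.8236 kJ/K (irreversible)

dS_gen = 0.8236 kJ/K, irreversible


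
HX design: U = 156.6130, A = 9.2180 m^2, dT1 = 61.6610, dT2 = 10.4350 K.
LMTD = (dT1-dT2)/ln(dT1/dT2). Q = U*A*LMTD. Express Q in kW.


LMTD = 28.8356 K
Q = 156.6130 * 9.2180 * 28.8356 = 41628.7283 W = 41.6287 kW

41.6287 kW


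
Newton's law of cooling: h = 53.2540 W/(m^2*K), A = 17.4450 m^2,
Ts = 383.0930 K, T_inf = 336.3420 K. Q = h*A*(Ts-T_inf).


dT = 46.7510 K
Q = 53.2540 * 17.4450 * 46.7510 = 43432.4284 W

43432.4284 W


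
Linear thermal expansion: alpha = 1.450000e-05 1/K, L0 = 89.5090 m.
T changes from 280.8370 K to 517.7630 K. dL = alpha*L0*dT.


dT = 236.9260 K
dL = 1.450000e-05 * 89.5090 * 236.9260 = 0.307502 m
L_final = 89.816502 m

dL = 0.307502 m


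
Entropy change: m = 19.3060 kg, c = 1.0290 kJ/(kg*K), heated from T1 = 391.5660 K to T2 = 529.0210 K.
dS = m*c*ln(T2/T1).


T2/T1 = 1.3510
ln(T2/T1) = 0.3009
dS = 19.3060 * 1.0290 * 0.3009 = 5.9771 kJ/K

5.9771 kJ/K


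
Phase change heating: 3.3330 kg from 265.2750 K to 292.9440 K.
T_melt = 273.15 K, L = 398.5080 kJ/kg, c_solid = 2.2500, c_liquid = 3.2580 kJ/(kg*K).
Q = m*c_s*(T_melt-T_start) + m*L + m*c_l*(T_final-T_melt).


Q1 (sensible, solid) = 3.3330 * 2.2500 * 7.8750 = 59.0566 kJ
Q2 (latent) = 3.3330 * 398.5080 = 1328.2272 kJ
Q3 (sensible, liquid) = 3.3330 * 3.2580 * 19.7940 = 214.9413 kJ
Q_total = 1602.2251 kJ

1602.2251 kJ


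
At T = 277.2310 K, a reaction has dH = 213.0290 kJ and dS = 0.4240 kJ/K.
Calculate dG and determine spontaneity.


T*dS = 277.2310 * 0.4240 = 117.5459 kJ
dG = 213.0290 - 117.5459 = 95.4831 kJ (non-spontaneous)

dG = 95.4831 kJ, non-spontaneous


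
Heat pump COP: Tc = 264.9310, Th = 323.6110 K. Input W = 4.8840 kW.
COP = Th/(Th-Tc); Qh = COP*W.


COP = 323.6110 / 58.6800 = 5.5148
Qh = 5.5148 * 4.8840 = 26.9345 kW

COP = 5.5148, Qh = 26.9345 kW


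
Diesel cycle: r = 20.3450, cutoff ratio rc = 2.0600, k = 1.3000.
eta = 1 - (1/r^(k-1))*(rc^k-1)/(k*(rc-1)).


r^(k-1) = 2.4691
rc^k = 2.5587
eta = 0.5419 = 54.1870%

54.1870%


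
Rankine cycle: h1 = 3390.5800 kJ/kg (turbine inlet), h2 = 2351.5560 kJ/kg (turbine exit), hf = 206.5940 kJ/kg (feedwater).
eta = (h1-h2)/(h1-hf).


W = 1039.0240 kJ/kg
Q_in = 3183.9860 kJ/kg
eta = 0.3263 = 32.6328%

eta = 32.6328%


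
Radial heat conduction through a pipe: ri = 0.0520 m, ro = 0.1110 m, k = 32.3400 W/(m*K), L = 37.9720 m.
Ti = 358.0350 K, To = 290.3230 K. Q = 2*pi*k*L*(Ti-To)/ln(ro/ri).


dT = 67.7120 K
ln(ro/ri) = 0.7583
Q = 2*pi*32.3400*37.9720*67.7120 / 0.7583 = 688994.3864 W

688994.3864 W


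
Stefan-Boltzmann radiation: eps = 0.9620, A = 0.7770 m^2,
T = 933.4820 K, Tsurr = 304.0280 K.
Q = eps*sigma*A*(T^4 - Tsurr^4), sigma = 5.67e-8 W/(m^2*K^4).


T^4 = 7.5932e+11
Tsurr^4 = 8.5439e+09
Q = 0.9620 * 5.67e-8 * 0.7770 * 7.5077e+11 = 31819.1483 W

31819.1483 W


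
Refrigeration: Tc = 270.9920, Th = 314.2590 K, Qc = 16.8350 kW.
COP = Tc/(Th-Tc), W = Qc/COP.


COP = 270.9920 / 43.2670 = 6.2632
W = 16.8350 / 6.2632 = 2.6879 kW

COP = 6.2632, W = 2.6879 kW


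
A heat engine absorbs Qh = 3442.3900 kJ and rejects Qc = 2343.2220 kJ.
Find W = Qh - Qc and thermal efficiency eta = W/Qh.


W = 3442.3900 - 2343.2220 = 1099.1680 kJ
eta = 1099.1680 / 3442.3900 = 0.3193 = 31.9304%

W = 1099.1680 kJ, eta = 31.9304%


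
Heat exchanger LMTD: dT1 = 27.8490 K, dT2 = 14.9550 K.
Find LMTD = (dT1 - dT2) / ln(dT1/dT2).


dT1/dT2 = 1.8622
ln(dT1/dT2) = 0.6218
LMTD = 12.8940 / 0.6218 = 20.7382 K

20.7382 K


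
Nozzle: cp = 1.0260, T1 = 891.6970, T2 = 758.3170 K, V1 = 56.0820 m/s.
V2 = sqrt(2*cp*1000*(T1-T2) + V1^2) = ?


dT = 133.3800 K
2*cp*1000*dT = 273695.7600
V1^2 = 3145.1907
V2 = sqrt(276840.9507) = 526.1568 m/s

526.1568 m/s


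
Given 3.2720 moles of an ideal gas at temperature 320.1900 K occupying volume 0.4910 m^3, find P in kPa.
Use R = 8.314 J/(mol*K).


P = nRT/V = 3.2720 * 8.314 * 320.1900 / 0.4910
= 8710.2592 / 0.4910 = 17739.8355 Pa = 17.7398 kPa

17.7398 kPa


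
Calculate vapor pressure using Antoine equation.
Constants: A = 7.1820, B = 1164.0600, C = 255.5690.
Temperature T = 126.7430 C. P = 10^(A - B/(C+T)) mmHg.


C+T = 382.3120
B/(C+T) = 3.0448
log10(P) = 7.1820 - 3.0448 = 4.1372
P = 10^4.1372 = 13715.4278 mmHg

13715.4278 mmHg


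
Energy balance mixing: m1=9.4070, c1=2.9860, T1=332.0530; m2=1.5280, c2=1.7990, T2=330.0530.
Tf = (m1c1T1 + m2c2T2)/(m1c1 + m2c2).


num = 10234.4104
den = 30.8382
Tf = 331.8747 K

331.8747 K


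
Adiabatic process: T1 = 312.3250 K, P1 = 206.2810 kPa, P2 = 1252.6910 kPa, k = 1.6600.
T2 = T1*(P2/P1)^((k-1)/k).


(k-1)/k = 0.3976
(P2/P1)^exp = 2.0486
T2 = 312.3250 * 2.0486 = 639.8423 K

639.8423 K


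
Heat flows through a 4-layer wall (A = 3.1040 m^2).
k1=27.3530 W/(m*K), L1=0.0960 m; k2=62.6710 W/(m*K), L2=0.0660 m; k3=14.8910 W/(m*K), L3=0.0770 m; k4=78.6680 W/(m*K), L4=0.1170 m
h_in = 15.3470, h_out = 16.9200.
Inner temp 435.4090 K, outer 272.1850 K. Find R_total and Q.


R_conv_in = 1/(15.3470*3.1040) = 0.0210
R_1 = 0.0960/(27.3530*3.1040) = 0.0011
R_2 = 0.0660/(62.6710*3.1040) = 0.0003
R_3 = 0.0770/(14.8910*3.1040) = 0.0017
R_4 = 0.1170/(78.6680*3.1040) = 0.0005
R_conv_out = 1/(16.9200*3.1040) = 0.0190
R_total = 0.0436 K/W
Q = 163.2240 / 0.0436 = 3739.5932 W

R_total = 0.0436 K/W, Q = 3739.5932 W


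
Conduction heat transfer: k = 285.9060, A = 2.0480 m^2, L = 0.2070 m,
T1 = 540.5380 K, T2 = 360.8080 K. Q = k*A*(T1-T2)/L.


dT = 179.7300 K
Q = 285.9060 * 2.0480 * 179.7300 / 0.2070 = 508397.5520 W

508397.5520 W


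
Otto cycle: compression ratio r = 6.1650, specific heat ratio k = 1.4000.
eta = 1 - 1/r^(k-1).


r^(k-1) = 2.0700
eta = 1 - 1/2.0700 = 0.5169 = 51.6911%

51.6911%


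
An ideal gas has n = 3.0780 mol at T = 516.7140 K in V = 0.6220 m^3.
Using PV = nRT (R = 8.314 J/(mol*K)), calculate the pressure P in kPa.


P = nRT/V = 3.0780 * 8.314 * 516.7140 / 0.6220
= 13222.9655 / 0.6220 = 21258.7870 Pa = 21.2588 kPa

21.2588 kPa


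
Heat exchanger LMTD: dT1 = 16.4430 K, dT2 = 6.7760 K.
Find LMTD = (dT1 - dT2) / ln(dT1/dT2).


dT1/dT2 = 2.4267
ln(dT1/dT2) = 0.8865
LMTD = 9.6670 / 0.8865 = 10.9045 K

10.9045 K


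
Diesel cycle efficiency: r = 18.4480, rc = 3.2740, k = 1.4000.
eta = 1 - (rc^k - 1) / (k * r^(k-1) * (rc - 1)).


r^(k-1) = 3.2091
rc^k = 5.2615
eta = 0.5829 = 58.2876%

58.2876%


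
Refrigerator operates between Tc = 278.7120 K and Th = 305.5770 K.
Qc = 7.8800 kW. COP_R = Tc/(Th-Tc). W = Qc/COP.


COP = 278.7120 / 26.8650 = 10.3745
W = 7.8800 / 10.3745 = 0.7596 kW

COP = 10.3745, W = 0.7596 kW


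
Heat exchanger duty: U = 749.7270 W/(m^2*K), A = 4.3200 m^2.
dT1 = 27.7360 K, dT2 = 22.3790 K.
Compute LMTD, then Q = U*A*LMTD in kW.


LMTD = 24.9618 K
Q = 749.7270 * 4.3200 * 24.9618 = 80846.6920 W = 80.8467 kW

80.8467 kW


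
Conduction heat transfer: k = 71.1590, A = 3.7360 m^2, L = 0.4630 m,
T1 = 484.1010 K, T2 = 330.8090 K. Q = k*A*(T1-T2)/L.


dT = 153.2920 K
Q = 71.1590 * 3.7360 * 153.2920 / 0.4630 = 88018.7514 W

88018.7514 W


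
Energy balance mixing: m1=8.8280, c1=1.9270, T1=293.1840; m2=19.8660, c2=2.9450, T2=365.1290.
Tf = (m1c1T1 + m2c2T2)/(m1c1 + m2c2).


num = 26349.5233
den = 75.5169
Tf = 348.9221 K

348.9221 K


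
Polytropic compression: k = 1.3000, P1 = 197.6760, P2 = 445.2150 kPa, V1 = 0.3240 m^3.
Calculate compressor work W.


(k-1)/k = 0.2308
(P2/P1)^exp = 1.2061
W = 4.3333 * 197.6760 * 0.3240 * (1.2061 - 1) = 57.1924 kJ

57.1924 kJ


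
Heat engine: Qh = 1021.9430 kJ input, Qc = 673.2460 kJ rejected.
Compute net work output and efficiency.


W = 1021.9430 - 673.2460 = 348.6970 kJ
eta = 348.6970 / 1021.9430 = 0.3412 = 34.1210%

W = 348.6970 kJ, eta = 34.1210%


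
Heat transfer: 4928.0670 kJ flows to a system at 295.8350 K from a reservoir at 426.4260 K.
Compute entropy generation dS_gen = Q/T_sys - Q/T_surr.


dS_sys = 4928.0670/295.8350 = 16.6582 kJ/K
dS_surr = -4928.0670/426.4260 = -11.5567 kJ/K
dS_gen = 16.6582 - 11.5567 = 5.1015 kJ/K (irreversible)

dS_gen = 5.1015 kJ/K, irreversible


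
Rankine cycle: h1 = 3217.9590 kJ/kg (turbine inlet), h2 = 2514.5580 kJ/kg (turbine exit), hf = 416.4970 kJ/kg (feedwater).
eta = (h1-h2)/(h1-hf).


W = 703.4010 kJ/kg
Q_in = 2801.4620 kJ/kg
eta = 0.2511 = 25.1084%

eta = 25.1084%


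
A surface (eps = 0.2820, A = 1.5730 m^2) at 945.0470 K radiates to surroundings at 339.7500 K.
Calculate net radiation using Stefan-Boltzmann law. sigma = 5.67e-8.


T^4 = 7.9765e+11
Tsurr^4 = 1.3324e+10
Q = 0.2820 * 5.67e-8 * 1.5730 * 7.8433e+11 = 19726.8949 W

19726.8949 W


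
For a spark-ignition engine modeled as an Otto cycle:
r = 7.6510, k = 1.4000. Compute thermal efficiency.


r^(k-1) = 2.2568
eta = 1 - 1/2.2568 = 0.5569 = 55.6889%

55.6889%


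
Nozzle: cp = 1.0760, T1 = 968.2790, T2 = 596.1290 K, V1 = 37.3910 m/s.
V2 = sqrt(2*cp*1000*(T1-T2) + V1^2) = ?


dT = 372.1500 K
2*cp*1000*dT = 800866.8000
V1^2 = 1398.0869
V2 = sqrt(802264.8869) = 895.6924 m/s

895.6924 m/s


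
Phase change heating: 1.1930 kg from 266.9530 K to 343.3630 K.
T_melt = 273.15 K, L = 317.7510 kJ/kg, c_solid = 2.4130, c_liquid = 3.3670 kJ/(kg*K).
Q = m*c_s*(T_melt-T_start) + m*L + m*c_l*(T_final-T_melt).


Q1 (sensible, solid) = 1.1930 * 2.4130 * 6.1970 = 17.8394 kJ
Q2 (latent) = 1.1930 * 317.7510 = 379.0769 kJ
Q3 (sensible, liquid) = 1.1930 * 3.3670 * 70.2130 = 282.0338 kJ
Q_total = 678.9501 kJ

678.9501 kJ


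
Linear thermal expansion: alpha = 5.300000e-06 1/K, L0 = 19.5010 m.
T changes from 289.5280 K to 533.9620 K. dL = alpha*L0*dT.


dT = 244.4340 K
dL = 5.300000e-06 * 19.5010 * 244.4340 = 0.025264 m
L_final = 19.526264 m

dL = 0.025264 m


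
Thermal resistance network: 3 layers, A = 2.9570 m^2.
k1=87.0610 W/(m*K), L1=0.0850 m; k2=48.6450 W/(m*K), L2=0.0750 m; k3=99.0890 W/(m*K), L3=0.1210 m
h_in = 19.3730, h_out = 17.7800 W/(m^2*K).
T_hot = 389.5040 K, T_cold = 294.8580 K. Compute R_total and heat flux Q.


R_conv_in = 1/(19.3730*2.9570) = 0.0175
R_1 = 0.0850/(87.0610*2.9570) = 0.0003
R_2 = 0.0750/(48.6450*2.9570) = 0.0005
R_3 = 0.1210/(99.0890*2.9570) = 0.0004
R_conv_out = 1/(17.7800*2.9570) = 0.0190
R_total = 0.0377 K/W
Q = 94.6460 / 0.0377 = 2507.7700 W

R_total = 0.0377 K/W, Q = 2507.7700 W


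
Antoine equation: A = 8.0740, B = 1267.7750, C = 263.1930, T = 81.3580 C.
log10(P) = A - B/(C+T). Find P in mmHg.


C+T = 344.5510
B/(C+T) = 3.6795
log10(P) = 8.0740 - 3.6795 = 4.3945
P = 10^4.3945 = 24802.8264 mmHg

24802.8264 mmHg


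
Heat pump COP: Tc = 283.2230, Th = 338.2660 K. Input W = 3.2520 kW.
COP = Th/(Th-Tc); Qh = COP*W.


COP = 338.2660 / 55.0430 = 6.1455
Qh = 6.1455 * 3.2520 = 19.9851 kW

COP = 6.1455, Qh = 19.9851 kW


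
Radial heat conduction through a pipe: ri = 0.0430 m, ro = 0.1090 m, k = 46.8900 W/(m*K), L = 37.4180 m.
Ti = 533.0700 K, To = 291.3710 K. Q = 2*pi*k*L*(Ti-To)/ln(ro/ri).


dT = 241.6990 K
ln(ro/ri) = 0.9301
Q = 2*pi*46.8900*37.4180*241.6990 / 0.9301 = 2864597.2967 W

2864597.2967 W


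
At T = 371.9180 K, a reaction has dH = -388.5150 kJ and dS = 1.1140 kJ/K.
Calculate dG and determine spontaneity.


T*dS = 371.9180 * 1.1140 = 414.3167 kJ
dG = -388.5150 - 414.3167 = -802.8317 kJ (spontaneous)

dG = -802.8317 kJ, spontaneous


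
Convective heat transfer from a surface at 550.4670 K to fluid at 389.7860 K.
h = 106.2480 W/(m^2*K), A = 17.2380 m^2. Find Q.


dT = 160.6810 K
Q = 106.2480 * 17.2380 * 160.6810 = 294287.7374 W

294287.7374 W


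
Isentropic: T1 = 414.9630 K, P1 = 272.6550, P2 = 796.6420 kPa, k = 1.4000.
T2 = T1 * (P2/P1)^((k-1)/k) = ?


(k-1)/k = 0.2857
(P2/P1)^exp = 1.3584
T2 = 414.9630 * 1.3584 = 563.7053 K

563.7053 K


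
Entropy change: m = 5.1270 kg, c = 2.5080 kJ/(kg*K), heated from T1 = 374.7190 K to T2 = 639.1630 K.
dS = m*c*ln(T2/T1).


T2/T1 = 1.7057
ln(T2/T1) = 0.5340
dS = 5.1270 * 2.5080 * 0.5340 = 6.8662 kJ/K

6.8662 kJ/K


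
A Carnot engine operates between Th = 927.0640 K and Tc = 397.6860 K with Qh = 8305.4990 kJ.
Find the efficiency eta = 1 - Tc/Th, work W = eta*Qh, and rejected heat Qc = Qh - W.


eta = 1 - 397.6860/927.0640 = 0.5710
W = 0.5710 * 8305.4990 = 4742.6590 kJ
Qc = 8305.4990 - 4742.6590 = 3562.8400 kJ

eta = 57.1026%, W = 4742.6590 kJ, Qc = 3562.8400 kJ


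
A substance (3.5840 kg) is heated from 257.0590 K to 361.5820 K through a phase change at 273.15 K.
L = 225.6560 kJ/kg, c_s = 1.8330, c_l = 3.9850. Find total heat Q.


Q1 (sensible, solid) = 3.5840 * 1.8330 * 16.0910 = 105.7094 kJ
Q2 (latent) = 3.5840 * 225.6560 = 808.7511 kJ
Q3 (sensible, liquid) = 3.5840 * 3.9850 * 88.4320 = 1263.0070 kJ
Q_total = 2177.4675 kJ

2177.4675 kJ


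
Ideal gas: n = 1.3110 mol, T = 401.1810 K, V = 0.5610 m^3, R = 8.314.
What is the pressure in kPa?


P = nRT/V = 1.3110 * 8.314 * 401.1810 / 0.5610
= 4372.7341 / 0.5610 = 7794.5349 Pa = 7.7945 kPa

7.7945 kPa


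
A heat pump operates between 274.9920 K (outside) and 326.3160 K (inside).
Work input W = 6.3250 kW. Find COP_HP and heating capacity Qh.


COP = 326.3160 / 51.3240 = 6.3580
Qh = 6.3580 * 6.3250 = 40.2141 kW

COP = 6.3580, Qh = 40.2141 kW


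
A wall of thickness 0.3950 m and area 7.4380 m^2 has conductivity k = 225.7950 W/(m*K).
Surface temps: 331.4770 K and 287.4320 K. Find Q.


dT = 44.0450 K
Q = 225.7950 * 7.4380 * 44.0450 / 0.3950 = 187270.7774 W

187270.7774 W


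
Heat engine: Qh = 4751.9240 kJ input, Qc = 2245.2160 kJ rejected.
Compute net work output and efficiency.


W = 4751.9240 - 2245.2160 = 2506.7080 kJ
eta = 2506.7080 / 4751.9240 = 0.5275 = 52.7514%

W = 2506.7080 kJ, eta = 52.7514%


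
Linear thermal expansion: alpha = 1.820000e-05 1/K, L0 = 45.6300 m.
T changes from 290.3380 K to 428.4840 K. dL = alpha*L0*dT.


dT = 138.1460 K
dL = 1.820000e-05 * 45.6300 * 138.1460 = 0.114726 m
L_final = 45.744726 m

dL = 0.114726 m


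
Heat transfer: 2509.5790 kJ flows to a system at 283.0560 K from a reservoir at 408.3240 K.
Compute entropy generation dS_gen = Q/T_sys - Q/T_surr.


dS_sys = 2509.5790/283.0560 = 8.8660 kJ/K
dS_surr = -2509.5790/408.3240 = -6.1460 kJ/K
dS_gen = 8.8660 - 6.1460 = 2.7200 kJ/K (irreversible)

dS_gen = 2.7200 kJ/K, irreversible


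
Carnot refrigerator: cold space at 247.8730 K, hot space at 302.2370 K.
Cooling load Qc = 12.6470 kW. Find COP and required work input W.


COP = 247.8730 / 54.3640 = 4.5595
W = 12.6470 / 4.5595 = 2.7738 kW

COP = 4.5595, W = 2.7738 kW


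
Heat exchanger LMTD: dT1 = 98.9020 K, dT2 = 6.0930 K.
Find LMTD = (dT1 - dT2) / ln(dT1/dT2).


dT1/dT2 = 16.2321
ln(dT1/dT2) = 2.7870
LMTD = 92.8090 / 2.7870 = 33.3008 K

33.3008 K


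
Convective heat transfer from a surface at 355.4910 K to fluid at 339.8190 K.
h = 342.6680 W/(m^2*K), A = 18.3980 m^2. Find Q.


dT = 15.6720 K
Q = 342.6680 * 18.3980 * 15.6720 = 98802.6487 W

98802.6487 W


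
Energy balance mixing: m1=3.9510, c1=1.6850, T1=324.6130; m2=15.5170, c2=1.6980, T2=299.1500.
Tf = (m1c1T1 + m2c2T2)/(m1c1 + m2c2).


num = 10043.0541
den = 33.0053
Tf = 304.2861 K

304.2861 K


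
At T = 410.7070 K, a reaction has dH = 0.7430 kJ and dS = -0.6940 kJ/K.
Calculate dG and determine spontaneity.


T*dS = 410.7070 * -0.6940 = -285.0307 kJ
dG = 0.7430 + 285.0307 = 285.7737 kJ (non-spontaneous)

dG = 285.7737 kJ, non-spontaneous


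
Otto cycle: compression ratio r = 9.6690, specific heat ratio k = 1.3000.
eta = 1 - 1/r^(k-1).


r^(k-1) = 1.9752
eta = 1 - 1/1.9752 = 0.4937 = 49.3726%

49.3726%


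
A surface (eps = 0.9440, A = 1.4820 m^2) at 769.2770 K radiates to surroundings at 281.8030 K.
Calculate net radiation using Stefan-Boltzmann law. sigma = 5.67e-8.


T^4 = 3.5021e+11
Tsurr^4 = 6.3064e+09
Q = 0.9440 * 5.67e-8 * 1.4820 * 3.4391e+11 = 27279.8800 W

27279.8800 W


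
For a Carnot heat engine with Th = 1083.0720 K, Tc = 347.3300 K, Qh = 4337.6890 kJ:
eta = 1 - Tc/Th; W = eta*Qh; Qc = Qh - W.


eta = 1 - 347.3300/1083.0720 = 0.6793
W = 0.6793 * 4337.6890 = 2946.6370 kJ
Qc = 4337.6890 - 2946.6370 = 1391.0520 kJ

eta = 67.9310%, W = 2946.6370 kJ, Qc = 1391.0520 kJ


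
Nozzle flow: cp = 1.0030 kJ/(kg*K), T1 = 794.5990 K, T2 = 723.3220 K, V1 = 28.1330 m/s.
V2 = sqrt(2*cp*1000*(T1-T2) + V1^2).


dT = 71.2770 K
2*cp*1000*dT = 142981.6620
V1^2 = 791.4657
V2 = sqrt(143773.1277) = 379.1743 m/s

379.1743 m/s


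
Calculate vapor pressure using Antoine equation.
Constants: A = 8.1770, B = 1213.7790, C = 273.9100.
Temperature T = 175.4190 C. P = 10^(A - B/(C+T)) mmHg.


C+T = 449.3290
B/(C+T) = 2.7013
log10(P) = 8.1770 - 2.7013 = 5.4757
P = 10^5.4757 = 299009.7660 mmHg

299009.7660 mmHg


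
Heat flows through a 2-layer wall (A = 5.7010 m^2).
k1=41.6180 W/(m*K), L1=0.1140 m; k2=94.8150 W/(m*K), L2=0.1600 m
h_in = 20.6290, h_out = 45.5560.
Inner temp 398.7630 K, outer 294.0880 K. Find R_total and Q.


R_conv_in = 1/(20.6290*5.7010) = 0.0085
R_1 = 0.1140/(41.6180*5.7010) = 0.0005
R_2 = 0.1600/(94.8150*5.7010) = 0.0003
R_conv_out = 1/(45.5560*5.7010) = 0.0039
R_total = 0.0131 K/W
Q = 104.6750 / 0.0131 = 7972.3056 W

R_total = 0.0131 K/W, Q = 7972.3056 W


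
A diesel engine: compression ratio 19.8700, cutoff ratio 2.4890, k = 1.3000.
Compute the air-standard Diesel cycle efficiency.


r^(k-1) = 2.4517
rc^k = 3.2721
eta = 0.5212 = 52.1217%

52.1217%


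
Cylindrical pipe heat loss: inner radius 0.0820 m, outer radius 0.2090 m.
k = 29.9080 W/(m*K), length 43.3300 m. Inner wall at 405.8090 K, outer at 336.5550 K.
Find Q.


dT = 69.2540 K
ln(ro/ri) = 0.9356
Q = 2*pi*29.9080*43.3300*69.2540 / 0.9356 = 602703.3618 W

602703.3618 W


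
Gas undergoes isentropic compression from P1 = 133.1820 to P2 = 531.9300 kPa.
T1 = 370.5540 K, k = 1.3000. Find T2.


(k-1)/k = 0.2308
(P2/P1)^exp = 1.3765
T2 = 370.5540 * 1.3765 = 510.0799 K

510.0799 K


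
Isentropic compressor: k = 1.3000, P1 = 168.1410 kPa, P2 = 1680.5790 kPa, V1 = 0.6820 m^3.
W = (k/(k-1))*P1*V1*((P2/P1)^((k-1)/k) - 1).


(k-1)/k = 0.2308
(P2/P1)^exp = 1.7011
W = 4.3333 * 168.1410 * 0.6820 * (1.7011 - 1) = 348.3657 kJ

348.3657 kJ


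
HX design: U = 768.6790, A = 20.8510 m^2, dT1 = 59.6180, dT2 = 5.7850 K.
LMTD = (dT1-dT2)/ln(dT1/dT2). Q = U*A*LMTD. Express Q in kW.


LMTD = 23.0777 K
Q = 768.6790 * 20.8510 * 23.0777 = 369882.3536 W = 369.8824 kW

369.8824 kW


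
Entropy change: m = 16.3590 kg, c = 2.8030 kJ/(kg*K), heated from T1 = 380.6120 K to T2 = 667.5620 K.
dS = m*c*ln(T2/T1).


T2/T1 = 1.7539
ln(T2/T1) = 0.5619
dS = 16.3590 * 2.8030 * 0.5619 = 25.7633 kJ/K

25.7633 kJ/K


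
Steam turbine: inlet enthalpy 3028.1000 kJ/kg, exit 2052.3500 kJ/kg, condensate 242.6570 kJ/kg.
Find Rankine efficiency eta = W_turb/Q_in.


W = 975.7500 kJ/kg
Q_in = 2785.4430 kJ/kg
eta = 0.3503 = 35.0303%

eta = 35.0303%


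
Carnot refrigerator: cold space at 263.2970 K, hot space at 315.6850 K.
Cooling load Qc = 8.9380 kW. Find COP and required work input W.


COP = 263.2970 / 52.3880 = 5.0259
W = 8.9380 / 5.0259 = 1.7784 kW

COP = 5.0259, W = 1.7784 kW


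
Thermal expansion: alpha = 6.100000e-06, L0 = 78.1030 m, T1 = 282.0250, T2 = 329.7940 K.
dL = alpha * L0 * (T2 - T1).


dT = 47.7690 K
dL = 6.100000e-06 * 78.1030 * 47.7690 = 0.022759 m
L_final = 78.125759 m

dL = 0.022759 m


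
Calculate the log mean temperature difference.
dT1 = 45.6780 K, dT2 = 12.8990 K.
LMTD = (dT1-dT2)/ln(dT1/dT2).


dT1/dT2 = 3.5412
ln(dT1/dT2) = 1.2645
LMTD = 32.7790 / 1.2645 = 25.9232 K

25.9232 K
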